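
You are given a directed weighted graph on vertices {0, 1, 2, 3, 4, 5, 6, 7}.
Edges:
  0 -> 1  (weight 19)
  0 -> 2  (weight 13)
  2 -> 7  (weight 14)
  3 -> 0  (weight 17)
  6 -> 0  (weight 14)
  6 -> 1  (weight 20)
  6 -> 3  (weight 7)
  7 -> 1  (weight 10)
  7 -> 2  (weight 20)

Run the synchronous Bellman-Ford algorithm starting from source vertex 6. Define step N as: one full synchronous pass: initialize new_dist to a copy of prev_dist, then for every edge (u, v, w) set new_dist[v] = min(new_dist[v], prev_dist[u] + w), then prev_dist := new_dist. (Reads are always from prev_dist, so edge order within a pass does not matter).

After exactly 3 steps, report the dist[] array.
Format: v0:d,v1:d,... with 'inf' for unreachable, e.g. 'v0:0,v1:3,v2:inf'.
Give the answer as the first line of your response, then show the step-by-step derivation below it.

v0:14,v1:20,v2:27,v3:7,v4:inf,v5:inf,v6:0,v7:41

step 1: dist = v0:14,v1:20,v2:inf,v3:7,v4:inf,v5:inf,v6:0,v7:inf
step 2: dist = v0:14,v1:20,v2:27,v3:7,v4:inf,v5:inf,v6:0,v7:inf
step 3: dist = v0:14,v1:20,v2:27,v3:7,v4:inf,v5:inf,v6:0,v7:41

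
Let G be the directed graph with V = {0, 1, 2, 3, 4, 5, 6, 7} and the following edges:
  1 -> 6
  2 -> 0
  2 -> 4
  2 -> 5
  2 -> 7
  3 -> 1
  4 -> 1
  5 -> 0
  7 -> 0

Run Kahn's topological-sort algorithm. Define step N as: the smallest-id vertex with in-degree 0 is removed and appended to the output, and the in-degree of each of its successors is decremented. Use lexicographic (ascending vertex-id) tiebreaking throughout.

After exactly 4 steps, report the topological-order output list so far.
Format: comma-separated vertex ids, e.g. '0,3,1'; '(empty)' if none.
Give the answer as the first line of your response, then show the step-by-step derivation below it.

2,3,4,1

step 1: output 2; order=[2]; indeg=(2,2,0,0,0,0,1,0)
step 2: output 3; order=[2,3]; indeg=(2,1,0,0,0,0,1,0)
step 3: output 4; order=[2,3,4]; indeg=(2,0,0,0,0,0,1,0)
step 4: output 1; order=[2,3,4,1]; indeg=(2,0,0,0,0,0,0,0)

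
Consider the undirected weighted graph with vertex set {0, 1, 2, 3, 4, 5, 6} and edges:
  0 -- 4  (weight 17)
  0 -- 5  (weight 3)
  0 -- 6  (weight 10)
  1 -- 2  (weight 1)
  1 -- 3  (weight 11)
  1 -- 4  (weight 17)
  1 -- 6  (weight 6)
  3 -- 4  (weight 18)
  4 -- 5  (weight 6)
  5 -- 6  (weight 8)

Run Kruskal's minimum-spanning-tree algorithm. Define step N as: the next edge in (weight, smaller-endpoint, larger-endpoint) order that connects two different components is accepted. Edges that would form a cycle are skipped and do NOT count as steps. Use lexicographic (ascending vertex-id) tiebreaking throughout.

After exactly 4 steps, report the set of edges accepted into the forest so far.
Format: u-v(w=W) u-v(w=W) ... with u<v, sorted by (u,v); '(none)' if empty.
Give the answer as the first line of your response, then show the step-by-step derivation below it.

0-5(w=3) 1-2(w=1) 1-6(w=6) 4-5(w=6)

step 1: add edge 1-2 (w=1); MST = {1-2(w=1)}
step 2: add edge 0-5 (w=3); MST = {0-5(w=3) 1-2(w=1)}
step 3: add edge 1-6 (w=6); MST = {0-5(w=3) 1-2(w=1) 1-6(w=6)}
step 4: add edge 4-5 (w=6); MST = {0-5(w=3) 1-2(w=1) 1-6(w=6) 4-5(w=6)}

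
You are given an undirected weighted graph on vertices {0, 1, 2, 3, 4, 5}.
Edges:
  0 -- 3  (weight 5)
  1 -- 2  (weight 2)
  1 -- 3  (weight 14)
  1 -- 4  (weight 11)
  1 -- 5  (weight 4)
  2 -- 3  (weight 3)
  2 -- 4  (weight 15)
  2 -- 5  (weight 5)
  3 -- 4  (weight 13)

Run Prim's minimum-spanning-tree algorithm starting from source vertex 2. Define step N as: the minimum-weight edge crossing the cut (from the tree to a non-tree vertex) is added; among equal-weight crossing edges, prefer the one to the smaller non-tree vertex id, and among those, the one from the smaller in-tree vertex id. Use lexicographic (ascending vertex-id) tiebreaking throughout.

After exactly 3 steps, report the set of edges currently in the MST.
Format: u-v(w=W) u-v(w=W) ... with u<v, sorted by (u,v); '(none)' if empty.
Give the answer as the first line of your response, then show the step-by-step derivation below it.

1-2(w=2) 1-5(w=4) 2-3(w=3)

step 1: add edge 1-2 (w=2); MST = {1-2(w=2)}
step 2: add edge 2-3 (w=3); MST = {1-2(w=2) 2-3(w=3)}
step 3: add edge 1-5 (w=4); MST = {1-2(w=2) 1-5(w=4) 2-3(w=3)}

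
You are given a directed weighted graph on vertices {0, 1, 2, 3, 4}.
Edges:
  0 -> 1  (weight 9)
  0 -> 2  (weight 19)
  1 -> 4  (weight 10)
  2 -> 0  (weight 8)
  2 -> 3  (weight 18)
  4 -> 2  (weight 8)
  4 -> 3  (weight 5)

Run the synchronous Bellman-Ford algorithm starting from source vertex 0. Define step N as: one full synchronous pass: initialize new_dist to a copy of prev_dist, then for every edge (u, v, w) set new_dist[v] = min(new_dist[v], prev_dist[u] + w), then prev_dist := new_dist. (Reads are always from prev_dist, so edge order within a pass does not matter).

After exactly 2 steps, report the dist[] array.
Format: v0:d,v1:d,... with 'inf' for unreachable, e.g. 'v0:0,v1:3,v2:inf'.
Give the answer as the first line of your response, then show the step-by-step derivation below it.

v0:0,v1:9,v2:19,v3:37,v4:19

step 1: dist = v0:0,v1:9,v2:19,v3:inf,v4:inf
step 2: dist = v0:0,v1:9,v2:19,v3:37,v4:19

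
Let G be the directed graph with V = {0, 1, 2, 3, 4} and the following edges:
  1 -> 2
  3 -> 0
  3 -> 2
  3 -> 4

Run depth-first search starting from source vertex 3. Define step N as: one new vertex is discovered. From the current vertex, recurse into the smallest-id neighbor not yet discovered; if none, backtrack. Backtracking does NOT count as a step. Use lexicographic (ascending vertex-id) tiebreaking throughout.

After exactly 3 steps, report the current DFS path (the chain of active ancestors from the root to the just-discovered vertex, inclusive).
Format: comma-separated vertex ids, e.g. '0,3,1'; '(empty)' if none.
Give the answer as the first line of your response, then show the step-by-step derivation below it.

3,2

step 1: discover 3; path=3; order=3
step 2: discover 0; path=3>0; order=3,0
step 3: discover 2; path=3>2; order=3,0,2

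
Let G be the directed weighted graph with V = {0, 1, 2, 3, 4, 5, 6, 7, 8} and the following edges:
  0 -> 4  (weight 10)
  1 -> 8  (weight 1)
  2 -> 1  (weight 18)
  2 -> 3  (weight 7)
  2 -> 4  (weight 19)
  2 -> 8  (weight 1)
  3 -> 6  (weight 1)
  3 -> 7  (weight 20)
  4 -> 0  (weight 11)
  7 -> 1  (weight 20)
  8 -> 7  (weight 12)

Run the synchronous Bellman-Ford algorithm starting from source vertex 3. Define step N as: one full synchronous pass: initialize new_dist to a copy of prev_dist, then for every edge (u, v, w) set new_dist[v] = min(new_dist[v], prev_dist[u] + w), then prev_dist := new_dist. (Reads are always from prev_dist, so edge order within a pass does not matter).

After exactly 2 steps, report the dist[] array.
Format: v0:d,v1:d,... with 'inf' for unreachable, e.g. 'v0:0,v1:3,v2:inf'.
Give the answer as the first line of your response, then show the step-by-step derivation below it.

v0:inf,v1:40,v2:inf,v3:0,v4:inf,v5:inf,v6:1,v7:20,v8:inf

step 1: dist = v0:inf,v1:inf,v2:inf,v3:0,v4:inf,v5:inf,v6:1,v7:20,v8:inf
step 2: dist = v0:inf,v1:40,v2:inf,v3:0,v4:inf,v5:inf,v6:1,v7:20,v8:inf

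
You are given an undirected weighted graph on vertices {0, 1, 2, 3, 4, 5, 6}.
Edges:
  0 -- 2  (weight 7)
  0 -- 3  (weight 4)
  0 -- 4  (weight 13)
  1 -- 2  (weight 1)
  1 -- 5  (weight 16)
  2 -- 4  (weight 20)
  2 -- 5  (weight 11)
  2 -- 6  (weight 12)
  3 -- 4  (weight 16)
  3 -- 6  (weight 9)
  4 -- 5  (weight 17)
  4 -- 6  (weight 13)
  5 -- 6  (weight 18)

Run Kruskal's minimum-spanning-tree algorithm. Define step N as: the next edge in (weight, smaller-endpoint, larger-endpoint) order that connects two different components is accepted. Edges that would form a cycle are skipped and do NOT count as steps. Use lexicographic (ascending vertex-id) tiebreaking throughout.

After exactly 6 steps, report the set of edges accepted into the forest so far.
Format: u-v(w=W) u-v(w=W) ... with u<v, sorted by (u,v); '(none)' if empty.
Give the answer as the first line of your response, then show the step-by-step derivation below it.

0-2(w=7) 0-3(w=4) 0-4(w=13) 1-2(w=1) 2-5(w=11) 3-6(w=9)

step 1: add edge 1-2 (w=1); MST = {1-2(w=1)}
step 2: add edge 0-3 (w=4); MST = {0-3(w=4) 1-2(w=1)}
step 3: add edge 0-2 (w=7); MST = {0-2(w=7) 0-3(w=4) 1-2(w=1)}
step 4: add edge 3-6 (w=9); MST = {0-2(w=7) 0-3(w=4) 1-2(w=1) 3-6(w=9)}
step 5: add edge 2-5 (w=11); MST = {0-2(w=7) 0-3(w=4) 1-2(w=1) 2-5(w=11) 3-6(w=9)}
step 6: add edge 0-4 (w=13); MST = {0-2(w=7) 0-3(w=4) 0-4(w=13) 1-2(w=1) 2-5(w=11) 3-6(w=9)}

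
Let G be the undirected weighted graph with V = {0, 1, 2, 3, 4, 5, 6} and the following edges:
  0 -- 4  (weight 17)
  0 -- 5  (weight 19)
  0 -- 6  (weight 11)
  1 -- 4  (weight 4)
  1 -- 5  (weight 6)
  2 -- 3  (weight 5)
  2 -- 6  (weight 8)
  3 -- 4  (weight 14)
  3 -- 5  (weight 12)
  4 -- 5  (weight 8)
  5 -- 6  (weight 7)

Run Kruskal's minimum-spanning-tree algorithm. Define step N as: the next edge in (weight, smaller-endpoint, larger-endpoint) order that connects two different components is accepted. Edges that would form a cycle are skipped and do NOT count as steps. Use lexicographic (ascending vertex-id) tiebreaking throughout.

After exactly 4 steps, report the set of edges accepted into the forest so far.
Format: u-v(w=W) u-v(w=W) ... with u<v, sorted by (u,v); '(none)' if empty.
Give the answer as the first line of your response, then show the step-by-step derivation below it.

1-4(w=4) 1-5(w=6) 2-3(w=5) 5-6(w=7)

step 1: add edge 1-4 (w=4); MST = {1-4(w=4)}
step 2: add edge 2-3 (w=5); MST = {1-4(w=4) 2-3(w=5)}
step 3: add edge 1-5 (w=6); MST = {1-4(w=4) 1-5(w=6) 2-3(w=5)}
step 4: add edge 5-6 (w=7); MST = {1-4(w=4) 1-5(w=6) 2-3(w=5) 5-6(w=7)}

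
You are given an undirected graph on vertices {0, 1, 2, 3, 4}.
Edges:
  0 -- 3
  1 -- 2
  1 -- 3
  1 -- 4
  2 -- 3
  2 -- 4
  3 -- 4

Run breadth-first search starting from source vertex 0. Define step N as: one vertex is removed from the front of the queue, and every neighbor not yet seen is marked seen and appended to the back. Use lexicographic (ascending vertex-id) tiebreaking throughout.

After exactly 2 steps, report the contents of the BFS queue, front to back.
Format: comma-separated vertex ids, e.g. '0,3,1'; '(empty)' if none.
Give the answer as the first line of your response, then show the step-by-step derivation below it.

1,2,4

step 1: dequeue 0; queue=[3]; order=0
step 2: dequeue 3; queue=[1,2,4]; order=0,3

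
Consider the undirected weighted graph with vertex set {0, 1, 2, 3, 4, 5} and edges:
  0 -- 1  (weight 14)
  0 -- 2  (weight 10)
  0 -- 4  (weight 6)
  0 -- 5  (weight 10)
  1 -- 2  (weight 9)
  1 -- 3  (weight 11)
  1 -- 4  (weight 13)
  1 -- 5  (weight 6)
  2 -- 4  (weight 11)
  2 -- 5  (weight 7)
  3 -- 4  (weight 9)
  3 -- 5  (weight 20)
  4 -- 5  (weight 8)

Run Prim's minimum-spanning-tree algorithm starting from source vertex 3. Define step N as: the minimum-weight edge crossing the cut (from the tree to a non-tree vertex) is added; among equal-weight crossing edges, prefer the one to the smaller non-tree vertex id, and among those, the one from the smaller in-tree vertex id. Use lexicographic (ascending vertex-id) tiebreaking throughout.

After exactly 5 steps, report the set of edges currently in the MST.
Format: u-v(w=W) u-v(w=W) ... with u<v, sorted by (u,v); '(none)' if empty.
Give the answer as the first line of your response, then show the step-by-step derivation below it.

0-4(w=6) 1-5(w=6) 2-5(w=7) 3-4(w=9) 4-5(w=8)

step 1: add edge 3-4 (w=9); MST = {3-4(w=9)}
step 2: add edge 0-4 (w=6); MST = {0-4(w=6) 3-4(w=9)}
step 3: add edge 4-5 (w=8); MST = {0-4(w=6) 3-4(w=9) 4-5(w=8)}
step 4: add edge 1-5 (w=6); MST = {0-4(w=6) 1-5(w=6) 3-4(w=9) 4-5(w=8)}
step 5: add edge 2-5 (w=7); MST = {0-4(w=6) 1-5(w=6) 2-5(w=7) 3-4(w=9) 4-5(w=8)}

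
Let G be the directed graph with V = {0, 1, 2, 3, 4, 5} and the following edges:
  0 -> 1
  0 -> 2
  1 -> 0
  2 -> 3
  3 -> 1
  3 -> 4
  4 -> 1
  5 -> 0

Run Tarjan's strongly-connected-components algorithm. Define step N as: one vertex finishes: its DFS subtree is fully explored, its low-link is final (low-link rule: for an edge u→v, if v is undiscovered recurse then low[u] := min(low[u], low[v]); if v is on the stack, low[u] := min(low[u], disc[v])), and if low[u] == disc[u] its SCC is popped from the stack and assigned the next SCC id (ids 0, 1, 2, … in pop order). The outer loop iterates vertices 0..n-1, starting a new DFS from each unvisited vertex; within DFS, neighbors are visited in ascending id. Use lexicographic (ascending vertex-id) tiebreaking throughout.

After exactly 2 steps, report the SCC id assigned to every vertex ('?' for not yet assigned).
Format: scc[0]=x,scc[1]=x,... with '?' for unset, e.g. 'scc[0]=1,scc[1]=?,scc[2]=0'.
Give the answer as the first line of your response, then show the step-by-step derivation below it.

scc[0]=?,scc[1]=?,scc[2]=?,scc[3]=?,scc[4]=?,scc[5]=?

step 1: low=(low[0]=0,low[1]=0,low[2]=?,low[3]=?,low[4]=?,low[5]=?); scc=(scc[0]=?,scc[1]=?,scc[2]=?,scc[3]=?,scc[4]=?,scc[5]=?)
step 2: low=(low[0]=0,low[1]=0,low[2]=2,low[3]=1,low[4]=1,low[5]=?); scc=(scc[0]=?,scc[1]=?,scc[2]=?,scc[3]=?,scc[4]=?,scc[5]=?)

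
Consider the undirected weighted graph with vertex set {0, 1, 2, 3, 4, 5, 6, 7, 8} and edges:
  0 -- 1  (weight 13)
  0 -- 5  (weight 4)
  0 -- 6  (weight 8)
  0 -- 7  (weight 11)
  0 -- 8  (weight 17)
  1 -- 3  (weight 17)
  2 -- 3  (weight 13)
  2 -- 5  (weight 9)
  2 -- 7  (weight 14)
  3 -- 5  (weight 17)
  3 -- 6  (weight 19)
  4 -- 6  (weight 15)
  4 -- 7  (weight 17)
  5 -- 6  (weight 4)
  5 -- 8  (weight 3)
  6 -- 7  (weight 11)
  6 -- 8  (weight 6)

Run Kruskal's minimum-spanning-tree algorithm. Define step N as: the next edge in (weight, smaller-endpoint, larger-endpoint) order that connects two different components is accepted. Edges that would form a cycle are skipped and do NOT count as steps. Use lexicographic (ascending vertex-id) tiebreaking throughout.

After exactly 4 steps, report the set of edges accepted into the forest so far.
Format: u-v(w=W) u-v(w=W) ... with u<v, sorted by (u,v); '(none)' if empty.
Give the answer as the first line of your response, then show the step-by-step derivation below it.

0-5(w=4) 2-5(w=9) 5-6(w=4) 5-8(w=3)

step 1: add edge 5-8 (w=3); MST = {5-8(w=3)}
step 2: add edge 0-5 (w=4); MST = {0-5(w=4) 5-8(w=3)}
step 3: add edge 5-6 (w=4); MST = {0-5(w=4) 5-6(w=4) 5-8(w=3)}
step 4: add edge 2-5 (w=9); MST = {0-5(w=4) 2-5(w=9) 5-6(w=4) 5-8(w=3)}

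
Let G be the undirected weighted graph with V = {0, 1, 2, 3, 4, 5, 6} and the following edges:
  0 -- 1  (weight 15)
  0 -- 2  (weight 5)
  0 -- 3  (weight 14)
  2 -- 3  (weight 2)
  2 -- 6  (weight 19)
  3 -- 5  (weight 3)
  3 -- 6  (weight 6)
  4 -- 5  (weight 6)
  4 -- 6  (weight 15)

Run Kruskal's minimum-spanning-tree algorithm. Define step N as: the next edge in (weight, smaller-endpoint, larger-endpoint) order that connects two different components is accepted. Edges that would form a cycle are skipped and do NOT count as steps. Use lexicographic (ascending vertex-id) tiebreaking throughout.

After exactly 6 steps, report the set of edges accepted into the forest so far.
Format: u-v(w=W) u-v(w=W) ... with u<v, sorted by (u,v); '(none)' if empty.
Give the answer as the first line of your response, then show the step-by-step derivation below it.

0-1(w=15) 0-2(w=5) 2-3(w=2) 3-5(w=3) 3-6(w=6) 4-5(w=6)

step 1: add edge 2-3 (w=2); MST = {2-3(w=2)}
step 2: add edge 3-5 (w=3); MST = {2-3(w=2) 3-5(w=3)}
step 3: add edge 0-2 (w=5); MST = {0-2(w=5) 2-3(w=2) 3-5(w=3)}
step 4: add edge 3-6 (w=6); MST = {0-2(w=5) 2-3(w=2) 3-5(w=3) 3-6(w=6)}
step 5: add edge 4-5 (w=6); MST = {0-2(w=5) 2-3(w=2) 3-5(w=3) 3-6(w=6) 4-5(w=6)}
step 6: add edge 0-1 (w=15); MST = {0-1(w=15) 0-2(w=5) 2-3(w=2) 3-5(w=3) 3-6(w=6) 4-5(w=6)}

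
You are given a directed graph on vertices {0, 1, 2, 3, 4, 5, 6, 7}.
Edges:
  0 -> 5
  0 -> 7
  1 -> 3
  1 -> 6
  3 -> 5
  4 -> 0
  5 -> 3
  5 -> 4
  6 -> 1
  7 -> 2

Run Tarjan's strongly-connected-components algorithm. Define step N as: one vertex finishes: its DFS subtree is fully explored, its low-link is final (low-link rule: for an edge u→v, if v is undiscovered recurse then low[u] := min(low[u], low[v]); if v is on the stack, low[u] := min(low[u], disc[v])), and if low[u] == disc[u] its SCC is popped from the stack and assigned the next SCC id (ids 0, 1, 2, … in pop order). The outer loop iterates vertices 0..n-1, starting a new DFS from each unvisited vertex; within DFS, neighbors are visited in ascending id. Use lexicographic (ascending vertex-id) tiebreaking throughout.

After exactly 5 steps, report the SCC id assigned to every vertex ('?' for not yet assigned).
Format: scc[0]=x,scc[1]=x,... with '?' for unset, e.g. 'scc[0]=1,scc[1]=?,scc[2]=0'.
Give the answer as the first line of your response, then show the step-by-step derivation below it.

scc[0]=?,scc[1]=?,scc[2]=0,scc[3]=?,scc[4]=?,scc[5]=?,scc[6]=?,scc[7]=1

step 1: low=(low[0]=0,low[1]=?,low[2]=?,low[3]=1,low[4]=?,low[5]=1,low[6]=?,low[7]=?); scc=(scc[0]=?,scc[1]=?,scc[2]=?,scc[3]=?,scc[4]=?,scc[5]=?,scc[6]=?,scc[7]=?)
step 2: low=(low[0]=0,low[1]=?,low[2]=?,low[3]=1,low[4]=0,low[5]=1,low[6]=?,low[7]=?); scc=(scc[0]=?,scc[1]=?,scc[2]=?,scc[3]=?,scc[4]=?,scc[5]=?,scc[6]=?,scc[7]=?)
step 3: low=(low[0]=0,low[1]=?,low[2]=?,low[3]=1,low[4]=0,low[5]=0,low[6]=?,low[7]=?); scc=(scc[0]=?,scc[1]=?,scc[2]=?,scc[3]=?,scc[4]=?,scc[5]=?,scc[6]=?,scc[7]=?)
step 4: low=(low[0]=0,low[1]=?,low[2]=5,low[3]=1,low[4]=0,low[5]=0,low[6]=?,low[7]=4); scc=(scc[0]=?,scc[1]=?,scc[2]=0,scc[3]=?,scc[4]=?,scc[5]=?,scc[6]=?,scc[7]=?)
step 5: low=(low[0]=0,low[1]=?,low[2]=5,low[3]=1,low[4]=0,low[5]=0,low[6]=?,low[7]=4); scc=(scc[0]=?,scc[1]=?,scc[2]=0,scc[3]=?,scc[4]=?,scc[5]=?,scc[6]=?,scc[7]=1)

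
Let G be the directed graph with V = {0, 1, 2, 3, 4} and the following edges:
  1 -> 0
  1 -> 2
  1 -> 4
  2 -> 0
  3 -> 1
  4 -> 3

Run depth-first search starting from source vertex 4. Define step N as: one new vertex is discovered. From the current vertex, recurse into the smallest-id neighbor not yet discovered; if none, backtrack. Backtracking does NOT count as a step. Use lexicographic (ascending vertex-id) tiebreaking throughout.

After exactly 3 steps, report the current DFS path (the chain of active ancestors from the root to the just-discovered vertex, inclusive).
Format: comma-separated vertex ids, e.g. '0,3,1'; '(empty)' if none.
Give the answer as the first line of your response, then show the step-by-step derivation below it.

4,3,1

step 1: discover 4; path=4; order=4
step 2: discover 3; path=4>3; order=4,3
step 3: discover 1; path=4>3>1; order=4,3,1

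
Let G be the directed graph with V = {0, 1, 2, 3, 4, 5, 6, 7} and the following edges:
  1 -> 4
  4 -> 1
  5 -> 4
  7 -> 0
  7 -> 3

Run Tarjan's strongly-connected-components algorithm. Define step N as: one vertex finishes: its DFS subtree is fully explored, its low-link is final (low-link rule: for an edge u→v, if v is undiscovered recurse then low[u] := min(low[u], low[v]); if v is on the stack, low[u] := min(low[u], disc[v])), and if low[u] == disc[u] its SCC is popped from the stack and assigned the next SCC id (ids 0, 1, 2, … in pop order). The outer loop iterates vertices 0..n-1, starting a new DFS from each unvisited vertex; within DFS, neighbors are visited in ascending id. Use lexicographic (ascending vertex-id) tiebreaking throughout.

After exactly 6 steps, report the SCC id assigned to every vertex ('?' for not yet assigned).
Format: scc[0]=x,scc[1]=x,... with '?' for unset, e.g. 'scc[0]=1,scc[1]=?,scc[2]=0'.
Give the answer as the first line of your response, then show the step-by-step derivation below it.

scc[0]=0,scc[1]=1,scc[2]=2,scc[3]=3,scc[4]=1,scc[5]=4,scc[6]=?,scc[7]=?

step 1: low=(low[0]=0,low[1]=?,low[2]=?,low[3]=?,low[4]=?,low[5]=?,low[6]=?,low[7]=?); scc=(scc[0]=0,scc[1]=?,scc[2]=?,scc[3]=?,scc[4]=?,scc[5]=?,scc[6]=?,scc[7]=?)
step 2: low=(low[0]=0,low[1]=1,low[2]=?,low[3]=?,low[4]=1,low[5]=?,low[6]=?,low[7]=?); scc=(scc[0]=0,scc[1]=?,scc[2]=?,scc[3]=?,scc[4]=?,scc[5]=?,scc[6]=?,scc[7]=?)
step 3: low=(low[0]=0,low[1]=1,low[2]=?,low[3]=?,low[4]=1,low[5]=?,low[6]=?,low[7]=?); scc=(scc[0]=0,scc[1]=1,scc[2]=?,scc[3]=?,scc[4]=1,scc[5]=?,scc[6]=?,scc[7]=?)
step 4: low=(low[0]=0,low[1]=1,low[2]=3,low[3]=?,low[4]=1,low[5]=?,low[6]=?,low[7]=?); scc=(scc[0]=0,scc[1]=1,scc[2]=2,scc[3]=?,scc[4]=1,scc[5]=?,scc[6]=?,scc[7]=?)
step 5: low=(low[0]=0,low[1]=1,low[2]=3,low[3]=4,low[4]=1,low[5]=?,low[6]=?,low[7]=?); scc=(scc[0]=0,scc[1]=1,scc[2]=2,scc[3]=3,scc[4]=1,scc[5]=?,scc[6]=?,scc[7]=?)
step 6: low=(low[0]=0,low[1]=1,low[2]=3,low[3]=4,low[4]=1,low[5]=5,low[6]=?,low[7]=?); scc=(scc[0]=0,scc[1]=1,scc[2]=2,scc[3]=3,scc[4]=1,scc[5]=4,scc[6]=?,scc[7]=?)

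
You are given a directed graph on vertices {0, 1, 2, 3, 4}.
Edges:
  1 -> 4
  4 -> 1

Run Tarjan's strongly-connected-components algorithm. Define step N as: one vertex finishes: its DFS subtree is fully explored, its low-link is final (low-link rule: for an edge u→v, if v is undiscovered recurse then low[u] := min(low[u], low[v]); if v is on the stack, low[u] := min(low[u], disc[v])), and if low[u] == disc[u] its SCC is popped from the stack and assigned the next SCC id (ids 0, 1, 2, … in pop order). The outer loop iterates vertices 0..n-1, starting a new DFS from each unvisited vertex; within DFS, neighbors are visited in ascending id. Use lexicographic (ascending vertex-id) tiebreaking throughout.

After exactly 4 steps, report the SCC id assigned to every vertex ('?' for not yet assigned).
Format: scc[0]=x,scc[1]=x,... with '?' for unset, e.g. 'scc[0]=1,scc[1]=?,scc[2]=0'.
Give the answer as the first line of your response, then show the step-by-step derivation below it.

scc[0]=0,scc[1]=1,scc[2]=2,scc[3]=?,scc[4]=1

step 1: low=(low[0]=0,low[1]=?,low[2]=?,low[3]=?,low[4]=?); scc=(scc[0]=0,scc[1]=?,scc[2]=?,scc[3]=?,scc[4]=?)
step 2: low=(low[0]=0,low[1]=1,low[2]=?,low[3]=?,low[4]=1); scc=(scc[0]=0,scc[1]=?,scc[2]=?,scc[3]=?,scc[4]=?)
step 3: low=(low[0]=0,low[1]=1,low[2]=?,low[3]=?,low[4]=1); scc=(scc[0]=0,scc[1]=1,scc[2]=?,scc[3]=?,scc[4]=1)
step 4: low=(low[0]=0,low[1]=1,low[2]=3,low[3]=?,low[4]=1); scc=(scc[0]=0,scc[1]=1,scc[2]=2,scc[3]=?,scc[4]=1)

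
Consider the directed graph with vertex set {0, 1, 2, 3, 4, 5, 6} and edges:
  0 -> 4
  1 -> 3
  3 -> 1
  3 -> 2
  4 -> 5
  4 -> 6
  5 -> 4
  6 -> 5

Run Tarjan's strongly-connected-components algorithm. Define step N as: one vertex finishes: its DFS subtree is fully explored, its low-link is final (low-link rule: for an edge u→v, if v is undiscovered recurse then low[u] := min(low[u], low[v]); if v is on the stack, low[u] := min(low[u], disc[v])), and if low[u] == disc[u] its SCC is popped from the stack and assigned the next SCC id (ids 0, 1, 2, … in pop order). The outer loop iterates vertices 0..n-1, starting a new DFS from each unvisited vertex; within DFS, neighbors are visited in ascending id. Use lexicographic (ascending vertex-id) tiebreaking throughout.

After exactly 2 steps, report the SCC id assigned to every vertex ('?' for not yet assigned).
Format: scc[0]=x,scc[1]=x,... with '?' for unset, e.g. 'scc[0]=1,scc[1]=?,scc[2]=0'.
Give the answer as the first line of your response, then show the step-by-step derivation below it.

scc[0]=?,scc[1]=?,scc[2]=?,scc[3]=?,scc[4]=?,scc[5]=?,scc[6]=?

step 1: low=(low[0]=0,low[1]=?,low[2]=?,low[3]=?,low[4]=1,low[5]=1,low[6]=?); scc=(scc[0]=?,scc[1]=?,scc[2]=?,scc[3]=?,scc[4]=?,scc[5]=?,scc[6]=?)
step 2: low=(low[0]=0,low[1]=?,low[2]=?,low[3]=?,low[4]=1,low[5]=1,low[6]=2); scc=(scc[0]=?,scc[1]=?,scc[2]=?,scc[3]=?,scc[4]=?,scc[5]=?,scc[6]=?)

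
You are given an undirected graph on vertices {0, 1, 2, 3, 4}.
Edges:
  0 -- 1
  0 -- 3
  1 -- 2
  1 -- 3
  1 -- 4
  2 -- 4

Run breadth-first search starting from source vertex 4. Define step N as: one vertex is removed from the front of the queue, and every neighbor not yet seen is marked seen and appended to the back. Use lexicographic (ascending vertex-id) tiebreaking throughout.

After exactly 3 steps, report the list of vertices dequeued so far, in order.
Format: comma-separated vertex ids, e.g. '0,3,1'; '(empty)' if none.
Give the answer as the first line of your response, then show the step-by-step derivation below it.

4,1,2

step 1: dequeue 4; queue=[1,2]; order=4
step 2: dequeue 1; queue=[2,0,3]; order=4,1
step 3: dequeue 2; queue=[0,3]; order=4,1,2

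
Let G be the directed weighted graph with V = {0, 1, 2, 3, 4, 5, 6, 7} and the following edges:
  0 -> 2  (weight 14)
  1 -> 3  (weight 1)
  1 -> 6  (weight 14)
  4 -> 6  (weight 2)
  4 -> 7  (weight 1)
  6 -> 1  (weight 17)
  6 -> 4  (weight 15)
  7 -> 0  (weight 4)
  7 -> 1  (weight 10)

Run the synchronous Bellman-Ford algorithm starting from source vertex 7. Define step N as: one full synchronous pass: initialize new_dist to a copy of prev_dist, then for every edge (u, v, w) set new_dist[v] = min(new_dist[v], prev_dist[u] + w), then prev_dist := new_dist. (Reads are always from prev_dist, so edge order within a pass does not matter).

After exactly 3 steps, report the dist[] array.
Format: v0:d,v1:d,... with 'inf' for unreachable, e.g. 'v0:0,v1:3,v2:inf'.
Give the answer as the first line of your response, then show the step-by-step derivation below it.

v0:4,v1:10,v2:18,v3:11,v4:39,v5:inf,v6:24,v7:0

step 1: dist = v0:4,v1:10,v2:inf,v3:inf,v4:inf,v5:inf,v6:inf,v7:0
step 2: dist = v0:4,v1:10,v2:18,v3:11,v4:inf,v5:inf,v6:24,v7:0
step 3: dist = v0:4,v1:10,v2:18,v3:11,v4:39,v5:inf,v6:24,v7:0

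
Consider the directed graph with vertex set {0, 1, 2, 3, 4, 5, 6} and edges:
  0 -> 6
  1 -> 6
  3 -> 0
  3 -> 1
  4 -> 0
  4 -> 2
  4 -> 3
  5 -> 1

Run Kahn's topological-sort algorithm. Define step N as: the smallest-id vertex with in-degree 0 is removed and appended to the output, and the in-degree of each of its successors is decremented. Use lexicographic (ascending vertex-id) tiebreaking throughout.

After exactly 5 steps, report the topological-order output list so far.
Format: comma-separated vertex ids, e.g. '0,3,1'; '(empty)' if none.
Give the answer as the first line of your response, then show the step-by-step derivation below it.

4,2,3,0,5

step 1: output 4; order=[4]; indeg=(1,2,0,0,0,0,2)
step 2: output 2; order=[4,2]; indeg=(1,2,0,0,0,0,2)
step 3: output 3; order=[4,2,3]; indeg=(0,1,0,0,0,0,2)
step 4: output 0; order=[4,2,3,0]; indeg=(0,1,0,0,0,0,1)
step 5: output 5; order=[4,2,3,0,5]; indeg=(0,0,0,0,0,0,1)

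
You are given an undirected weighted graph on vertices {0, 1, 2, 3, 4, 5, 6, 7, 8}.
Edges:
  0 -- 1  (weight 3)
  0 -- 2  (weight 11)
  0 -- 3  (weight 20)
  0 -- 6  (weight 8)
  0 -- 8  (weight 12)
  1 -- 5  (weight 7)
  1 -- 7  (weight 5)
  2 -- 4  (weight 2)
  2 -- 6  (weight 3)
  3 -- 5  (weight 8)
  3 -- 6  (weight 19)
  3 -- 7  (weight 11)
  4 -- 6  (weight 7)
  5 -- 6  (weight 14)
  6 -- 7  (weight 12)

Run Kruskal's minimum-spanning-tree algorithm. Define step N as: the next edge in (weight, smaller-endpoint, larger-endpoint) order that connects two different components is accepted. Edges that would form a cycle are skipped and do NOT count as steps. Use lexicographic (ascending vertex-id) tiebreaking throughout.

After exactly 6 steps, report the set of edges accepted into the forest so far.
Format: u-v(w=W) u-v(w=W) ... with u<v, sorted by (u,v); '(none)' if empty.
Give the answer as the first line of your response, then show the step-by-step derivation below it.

0-1(w=3) 0-6(w=8) 1-5(w=7) 1-7(w=5) 2-4(w=2) 2-6(w=3)

step 1: add edge 2-4 (w=2); MST = {2-4(w=2)}
step 2: add edge 0-1 (w=3); MST = {0-1(w=3) 2-4(w=2)}
step 3: add edge 2-6 (w=3); MST = {0-1(w=3) 2-4(w=2) 2-6(w=3)}
step 4: add edge 1-7 (w=5); MST = {0-1(w=3) 1-7(w=5) 2-4(w=2) 2-6(w=3)}
step 5: add edge 1-5 (w=7); MST = {0-1(w=3) 1-5(w=7) 1-7(w=5) 2-4(w=2) 2-6(w=3)}
step 6: add edge 0-6 (w=8); MST = {0-1(w=3) 0-6(w=8) 1-5(w=7) 1-7(w=5) 2-4(w=2) 2-6(w=3)}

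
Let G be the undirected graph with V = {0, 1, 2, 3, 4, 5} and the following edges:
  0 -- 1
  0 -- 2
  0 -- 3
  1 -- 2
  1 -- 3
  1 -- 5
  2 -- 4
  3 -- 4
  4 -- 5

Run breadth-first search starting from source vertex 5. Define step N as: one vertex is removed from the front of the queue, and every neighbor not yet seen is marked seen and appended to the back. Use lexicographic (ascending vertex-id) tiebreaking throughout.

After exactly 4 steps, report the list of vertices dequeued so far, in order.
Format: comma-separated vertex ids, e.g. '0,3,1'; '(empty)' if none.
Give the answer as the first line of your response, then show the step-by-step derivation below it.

5,1,4,0

step 1: dequeue 5; queue=[1,4]; order=5
step 2: dequeue 1; queue=[4,0,2,3]; order=5,1
step 3: dequeue 4; queue=[0,2,3]; order=5,1,4
step 4: dequeue 0; queue=[2,3]; order=5,1,4,0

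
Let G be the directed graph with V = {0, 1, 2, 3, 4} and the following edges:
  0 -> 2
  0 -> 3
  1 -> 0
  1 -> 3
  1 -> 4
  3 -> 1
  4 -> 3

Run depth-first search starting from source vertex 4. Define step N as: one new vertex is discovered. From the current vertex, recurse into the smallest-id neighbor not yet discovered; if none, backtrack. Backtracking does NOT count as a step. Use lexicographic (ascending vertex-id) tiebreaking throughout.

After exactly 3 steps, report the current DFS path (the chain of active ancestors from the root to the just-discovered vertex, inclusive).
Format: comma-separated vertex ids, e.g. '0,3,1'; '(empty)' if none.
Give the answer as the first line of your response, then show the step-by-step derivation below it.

4,3,1

step 1: discover 4; path=4; order=4
step 2: discover 3; path=4>3; order=4,3
step 3: discover 1; path=4>3>1; order=4,3,1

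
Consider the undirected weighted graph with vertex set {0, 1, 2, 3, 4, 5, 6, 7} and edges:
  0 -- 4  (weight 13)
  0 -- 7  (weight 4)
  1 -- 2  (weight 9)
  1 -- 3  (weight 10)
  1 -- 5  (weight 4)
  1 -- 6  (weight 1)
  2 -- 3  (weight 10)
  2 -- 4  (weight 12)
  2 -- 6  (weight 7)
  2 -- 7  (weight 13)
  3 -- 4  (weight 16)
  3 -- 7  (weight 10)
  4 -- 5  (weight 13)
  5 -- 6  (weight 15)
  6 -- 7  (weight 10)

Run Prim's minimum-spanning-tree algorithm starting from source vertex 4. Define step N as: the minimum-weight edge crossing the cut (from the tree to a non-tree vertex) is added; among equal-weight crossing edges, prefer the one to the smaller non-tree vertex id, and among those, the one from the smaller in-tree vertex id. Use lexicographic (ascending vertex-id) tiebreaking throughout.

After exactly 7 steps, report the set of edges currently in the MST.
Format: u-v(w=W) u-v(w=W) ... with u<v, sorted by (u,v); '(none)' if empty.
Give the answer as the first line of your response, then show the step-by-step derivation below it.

0-7(w=4) 1-3(w=10) 1-5(w=4) 1-6(w=1) 2-4(w=12) 2-6(w=7) 3-7(w=10)

step 1: add edge 2-4 (w=12); MST = {2-4(w=12)}
step 2: add edge 2-6 (w=7); MST = {2-4(w=12) 2-6(w=7)}
step 3: add edge 1-6 (w=1); MST = {1-6(w=1) 2-4(w=12) 2-6(w=7)}
step 4: add edge 1-5 (w=4); MST = {1-5(w=4) 1-6(w=1) 2-4(w=12) 2-6(w=7)}
step 5: add edge 1-3 (w=10); MST = {1-3(w=10) 1-5(w=4) 1-6(w=1) 2-4(w=12) 2-6(w=7)}
step 6: add edge 3-7 (w=10); MST = {1-3(w=10) 1-5(w=4) 1-6(w=1) 2-4(w=12) 2-6(w=7) 3-7(w=10)}
step 7: add edge 0-7 (w=4); MST = {0-7(w=4) 1-3(w=10) 1-5(w=4) 1-6(w=1) 2-4(w=12) 2-6(w=7) 3-7(w=10)}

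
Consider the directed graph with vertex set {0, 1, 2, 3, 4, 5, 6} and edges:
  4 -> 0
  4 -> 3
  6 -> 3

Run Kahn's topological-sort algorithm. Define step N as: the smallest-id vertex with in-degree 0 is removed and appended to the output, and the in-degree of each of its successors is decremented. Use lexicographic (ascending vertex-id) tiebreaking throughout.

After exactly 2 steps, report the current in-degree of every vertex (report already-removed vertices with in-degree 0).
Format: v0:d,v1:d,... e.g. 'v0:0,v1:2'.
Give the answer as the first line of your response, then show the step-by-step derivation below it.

v0:1,v1:0,v2:0,v3:2,v4:0,v5:0,v6:0

step 1: output 1; order=[1]; indeg=(1,0,0,2,0,0,0)
step 2: output 2; order=[1,2]; indeg=(1,0,0,2,0,0,0)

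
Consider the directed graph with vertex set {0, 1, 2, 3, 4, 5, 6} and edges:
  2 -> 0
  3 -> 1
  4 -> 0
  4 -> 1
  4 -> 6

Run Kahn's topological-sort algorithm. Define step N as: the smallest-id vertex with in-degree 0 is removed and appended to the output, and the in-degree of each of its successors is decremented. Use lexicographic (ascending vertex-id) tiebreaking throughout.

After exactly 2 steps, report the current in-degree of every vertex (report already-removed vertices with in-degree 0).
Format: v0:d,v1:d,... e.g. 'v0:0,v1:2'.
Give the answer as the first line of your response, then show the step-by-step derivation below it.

v0:1,v1:1,v2:0,v3:0,v4:0,v5:0,v6:1

step 1: output 2; order=[2]; indeg=(1,2,0,0,0,0,1)
step 2: output 3; order=[2,3]; indeg=(1,1,0,0,0,0,1)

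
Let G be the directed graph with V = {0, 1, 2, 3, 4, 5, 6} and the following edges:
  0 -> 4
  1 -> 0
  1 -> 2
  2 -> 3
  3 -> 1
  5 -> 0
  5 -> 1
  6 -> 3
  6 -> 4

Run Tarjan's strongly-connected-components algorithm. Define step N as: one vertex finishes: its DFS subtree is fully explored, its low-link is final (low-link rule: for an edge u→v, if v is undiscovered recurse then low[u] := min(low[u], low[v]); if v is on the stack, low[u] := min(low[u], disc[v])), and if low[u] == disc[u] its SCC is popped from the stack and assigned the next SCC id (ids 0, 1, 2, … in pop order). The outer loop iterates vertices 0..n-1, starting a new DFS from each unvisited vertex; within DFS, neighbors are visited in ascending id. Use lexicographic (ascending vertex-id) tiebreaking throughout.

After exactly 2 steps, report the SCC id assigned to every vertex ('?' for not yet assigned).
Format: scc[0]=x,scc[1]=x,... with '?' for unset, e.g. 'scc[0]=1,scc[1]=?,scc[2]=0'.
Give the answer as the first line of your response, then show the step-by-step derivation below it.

scc[0]=1,scc[1]=?,scc[2]=?,scc[3]=?,scc[4]=0,scc[5]=?,scc[6]=?

step 1: low=(low[0]=0,low[1]=?,low[2]=?,low[3]=?,low[4]=1,low[5]=?,low[6]=?); scc=(scc[0]=?,scc[1]=?,scc[2]=?,scc[3]=?,scc[4]=0,scc[5]=?,scc[6]=?)
step 2: low=(low[0]=0,low[1]=?,low[2]=?,low[3]=?,low[4]=1,low[5]=?,low[6]=?); scc=(scc[0]=1,scc[1]=?,scc[2]=?,scc[3]=?,scc[4]=0,scc[5]=?,scc[6]=?)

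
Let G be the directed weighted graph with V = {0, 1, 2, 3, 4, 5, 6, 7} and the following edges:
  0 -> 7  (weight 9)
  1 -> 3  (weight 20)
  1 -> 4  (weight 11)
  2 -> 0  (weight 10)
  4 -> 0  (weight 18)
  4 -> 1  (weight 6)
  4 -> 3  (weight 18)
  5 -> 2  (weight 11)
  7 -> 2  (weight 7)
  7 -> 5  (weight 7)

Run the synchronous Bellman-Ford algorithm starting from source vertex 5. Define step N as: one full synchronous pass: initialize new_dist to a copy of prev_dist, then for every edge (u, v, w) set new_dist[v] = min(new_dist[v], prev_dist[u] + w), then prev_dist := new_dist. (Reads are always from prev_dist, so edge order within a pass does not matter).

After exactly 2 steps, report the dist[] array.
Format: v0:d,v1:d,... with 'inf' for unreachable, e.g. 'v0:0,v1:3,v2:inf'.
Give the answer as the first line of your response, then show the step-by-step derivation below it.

v0:21,v1:inf,v2:11,v3:inf,v4:inf,v5:0,v6:inf,v7:inf

step 1: dist = v0:inf,v1:inf,v2:11,v3:inf,v4:inf,v5:0,v6:inf,v7:inf
step 2: dist = v0:21,v1:inf,v2:11,v3:inf,v4:inf,v5:0,v6:inf,v7:inf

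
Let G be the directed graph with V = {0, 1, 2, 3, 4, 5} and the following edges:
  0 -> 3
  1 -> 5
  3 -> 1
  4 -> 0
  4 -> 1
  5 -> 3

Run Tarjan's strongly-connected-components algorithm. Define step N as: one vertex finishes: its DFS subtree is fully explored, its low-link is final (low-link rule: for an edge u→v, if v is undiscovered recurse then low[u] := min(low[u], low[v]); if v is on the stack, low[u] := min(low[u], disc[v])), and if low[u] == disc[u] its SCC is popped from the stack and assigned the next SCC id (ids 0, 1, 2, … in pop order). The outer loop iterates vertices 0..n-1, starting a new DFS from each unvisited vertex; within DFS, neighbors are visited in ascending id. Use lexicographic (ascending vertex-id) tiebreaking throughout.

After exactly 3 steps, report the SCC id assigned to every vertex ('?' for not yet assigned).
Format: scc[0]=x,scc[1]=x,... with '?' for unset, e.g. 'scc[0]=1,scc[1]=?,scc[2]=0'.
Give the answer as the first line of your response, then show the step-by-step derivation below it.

scc[0]=?,scc[1]=0,scc[2]=?,scc[3]=0,scc[4]=?,scc[5]=0

step 1: low=(low[0]=0,low[1]=2,low[2]=?,low[3]=1,low[4]=?,low[5]=1); scc=(scc[0]=?,scc[1]=?,scc[2]=?,scc[3]=?,scc[4]=?,scc[5]=?)
step 2: low=(low[0]=0,low[1]=1,low[2]=?,low[3]=1,low[4]=?,low[5]=1); scc=(scc[0]=?,scc[1]=?,scc[2]=?,scc[3]=?,scc[4]=?,scc[5]=?)
step 3: low=(low[0]=0,low[1]=1,low[2]=?,low[3]=1,low[4]=?,low[5]=1); scc=(scc[0]=?,scc[1]=0,scc[2]=?,scc[3]=0,scc[4]=?,scc[5]=0)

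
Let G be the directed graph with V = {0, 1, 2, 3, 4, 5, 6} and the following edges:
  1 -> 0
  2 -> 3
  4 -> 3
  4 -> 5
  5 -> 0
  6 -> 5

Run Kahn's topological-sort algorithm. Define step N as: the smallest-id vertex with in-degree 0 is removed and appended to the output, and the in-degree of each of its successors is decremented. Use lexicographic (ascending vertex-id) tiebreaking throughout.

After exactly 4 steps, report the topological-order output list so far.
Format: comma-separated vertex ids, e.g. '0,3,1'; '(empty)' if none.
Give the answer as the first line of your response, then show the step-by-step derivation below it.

1,2,4,3

step 1: output 1; order=[1]; indeg=(1,0,0,2,0,2,0)
step 2: output 2; order=[1,2]; indeg=(1,0,0,1,0,2,0)
step 3: output 4; order=[1,2,4]; indeg=(1,0,0,0,0,1,0)
step 4: output 3; order=[1,2,4,3]; indeg=(1,0,0,0,0,1,0)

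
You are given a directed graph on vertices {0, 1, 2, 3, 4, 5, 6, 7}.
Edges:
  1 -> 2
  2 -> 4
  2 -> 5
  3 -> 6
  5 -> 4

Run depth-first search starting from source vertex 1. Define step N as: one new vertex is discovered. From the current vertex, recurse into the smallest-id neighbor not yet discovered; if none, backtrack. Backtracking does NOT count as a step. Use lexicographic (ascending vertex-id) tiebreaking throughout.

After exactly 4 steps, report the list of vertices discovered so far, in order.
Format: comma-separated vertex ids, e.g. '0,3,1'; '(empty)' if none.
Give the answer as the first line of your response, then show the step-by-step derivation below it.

1,2,4,5

step 1: discover 1; path=1; order=1
step 2: discover 2; path=1>2; order=1,2
step 3: discover 4; path=1>2>4; order=1,2,4
step 4: discover 5; path=1>2>5; order=1,2,4,5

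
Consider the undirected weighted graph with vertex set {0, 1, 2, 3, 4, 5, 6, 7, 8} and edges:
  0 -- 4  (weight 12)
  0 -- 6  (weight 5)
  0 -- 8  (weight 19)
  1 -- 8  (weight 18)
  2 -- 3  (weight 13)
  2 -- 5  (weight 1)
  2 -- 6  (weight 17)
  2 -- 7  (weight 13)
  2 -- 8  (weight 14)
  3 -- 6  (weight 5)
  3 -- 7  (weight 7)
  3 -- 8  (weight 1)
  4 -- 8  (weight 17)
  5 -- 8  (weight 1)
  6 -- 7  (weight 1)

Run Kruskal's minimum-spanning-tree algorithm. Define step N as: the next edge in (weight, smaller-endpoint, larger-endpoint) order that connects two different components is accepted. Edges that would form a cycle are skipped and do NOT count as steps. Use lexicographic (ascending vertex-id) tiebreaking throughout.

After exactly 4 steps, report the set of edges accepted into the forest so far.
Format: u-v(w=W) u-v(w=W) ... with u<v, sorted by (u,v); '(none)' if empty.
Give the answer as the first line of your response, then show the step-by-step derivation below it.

2-5(w=1) 3-8(w=1) 5-8(w=1) 6-7(w=1)

step 1: add edge 2-5 (w=1); MST = {2-5(w=1)}
step 2: add edge 3-8 (w=1); MST = {2-5(w=1) 3-8(w=1)}
step 3: add edge 5-8 (w=1); MST = {2-5(w=1) 3-8(w=1) 5-8(w=1)}
step 4: add edge 6-7 (w=1); MST = {2-5(w=1) 3-8(w=1) 5-8(w=1) 6-7(w=1)}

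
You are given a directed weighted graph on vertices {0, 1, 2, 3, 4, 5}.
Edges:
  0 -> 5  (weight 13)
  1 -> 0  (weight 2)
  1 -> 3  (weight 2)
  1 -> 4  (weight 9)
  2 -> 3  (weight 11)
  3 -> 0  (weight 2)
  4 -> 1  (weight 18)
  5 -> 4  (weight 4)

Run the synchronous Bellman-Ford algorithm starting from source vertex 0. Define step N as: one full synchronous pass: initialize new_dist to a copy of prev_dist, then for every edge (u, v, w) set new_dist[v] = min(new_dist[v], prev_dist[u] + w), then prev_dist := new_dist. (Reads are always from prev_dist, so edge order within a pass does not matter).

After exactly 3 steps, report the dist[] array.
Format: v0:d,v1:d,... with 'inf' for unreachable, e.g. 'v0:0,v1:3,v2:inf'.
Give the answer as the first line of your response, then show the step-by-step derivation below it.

v0:0,v1:35,v2:inf,v3:inf,v4:17,v5:13

step 1: dist = v0:0,v1:inf,v2:inf,v3:inf,v4:inf,v5:13
step 2: dist = v0:0,v1:inf,v2:inf,v3:inf,v4:17,v5:13
step 3: dist = v0:0,v1:35,v2:inf,v3:inf,v4:17,v5:13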